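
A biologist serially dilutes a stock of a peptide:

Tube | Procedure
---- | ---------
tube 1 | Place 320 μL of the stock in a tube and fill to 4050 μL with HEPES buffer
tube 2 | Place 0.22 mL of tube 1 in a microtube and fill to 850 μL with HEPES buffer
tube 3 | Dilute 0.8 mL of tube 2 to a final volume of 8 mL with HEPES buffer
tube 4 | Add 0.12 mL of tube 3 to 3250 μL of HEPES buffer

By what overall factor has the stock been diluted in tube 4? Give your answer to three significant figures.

1.37 × 10^4

Step 1: 320 μL brought to 4050 μL → factor 4050/320 = 12.656
Step 2: 0.22 mL brought to 850 μL → factor 0.85/0.22 = 3.8636
Step 3: 0.8 mL brought to 8 mL → factor 8/0.8 = 10
Step 4: 0.12 mL + 3250 μL = 3.37 mL total → factor 3.37/0.12 = 28.083
Overall dilution factor = 12.656 × 3.8636 × 10 × 28.083 = 13733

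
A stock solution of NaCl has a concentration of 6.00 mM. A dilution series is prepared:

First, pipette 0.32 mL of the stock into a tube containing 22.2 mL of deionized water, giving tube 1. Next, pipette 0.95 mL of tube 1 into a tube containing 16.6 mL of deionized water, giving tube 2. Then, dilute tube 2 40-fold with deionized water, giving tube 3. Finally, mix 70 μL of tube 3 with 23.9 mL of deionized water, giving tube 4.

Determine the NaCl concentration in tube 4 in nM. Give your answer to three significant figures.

0.337 nM

Step 1: 0.32 mL + 22.2 mL = 22.52 mL total → factor 22.52/0.32 = 70.375
Step 2: 0.95 mL + 16.6 mL = 17.55 mL total → factor 17.55/0.95 = 18.474
Step 3: 40-fold → factor 40
Step 4: 70 μL + 23.9 mL = 23970 μL total → factor 23970/70 = 342.43
Overall dilution factor = 70.375 × 18.474 × 40 × 342.43 = 1.7807 × 10^7
Final = 6.00 mM / 1.7807 × 10^7 = 3.369 × 10^-7 mM = 0.337 nM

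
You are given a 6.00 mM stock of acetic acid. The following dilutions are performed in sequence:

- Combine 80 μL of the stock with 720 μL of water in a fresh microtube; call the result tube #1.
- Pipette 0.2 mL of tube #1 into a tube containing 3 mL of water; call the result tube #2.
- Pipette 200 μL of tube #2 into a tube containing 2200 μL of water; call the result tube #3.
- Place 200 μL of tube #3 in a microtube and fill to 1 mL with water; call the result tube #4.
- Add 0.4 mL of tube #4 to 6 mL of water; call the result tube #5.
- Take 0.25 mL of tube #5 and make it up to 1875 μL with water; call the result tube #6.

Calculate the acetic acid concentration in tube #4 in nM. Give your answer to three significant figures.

Step 1: 80 μL + 720 μL = 800 μL total → factor 800/80 = 10
Step 2: 0.2 mL + 3 mL = 3.2 mL total → factor 3.2/0.2 = 16
Step 3: 200 μL + 2200 μL = 2400 μL total → factor 2400/200 = 12
Step 4: 200 μL brought to 1 mL → factor 1000/200 = 5
Dilution factor through tube #4 = 10 × 16 × 12 × 5 = 9600
[tube #4] = 6.00 mM / 9600 = 0.0006250 mM = 625 nM

625 nM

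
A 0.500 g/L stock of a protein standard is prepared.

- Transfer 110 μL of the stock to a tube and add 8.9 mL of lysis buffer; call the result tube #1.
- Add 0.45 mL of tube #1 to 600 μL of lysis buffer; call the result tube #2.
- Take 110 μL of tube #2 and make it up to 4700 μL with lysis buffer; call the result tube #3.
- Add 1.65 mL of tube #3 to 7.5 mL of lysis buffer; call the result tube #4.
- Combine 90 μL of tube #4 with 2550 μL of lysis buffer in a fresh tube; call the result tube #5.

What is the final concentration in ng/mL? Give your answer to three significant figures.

Step 1: 110 μL + 8.9 mL = 9010 μL total → factor 9010/110 = 81.909
Step 2: 0.45 mL + 600 μL = 1.05 mL total → factor 1.05/0.45 = 2.3333
Step 3: 110 μL brought to 4700 μL → factor 4700/110 = 42.727
Step 4: 1.65 mL + 7.5 mL = 9.15 mL total → factor 9.15/1.65 = 5.5455
Step 5: 90 μL + 2550 μL = 2640 μL total → factor 2640/90 = 29.333
Overall dilution factor = 81.909 × 2.3333 × 42.727 × 5.5455 × 29.333 = 1.3284 × 10^6
Final = 0.500 g/L / 1.3284 × 10^6 = 3.764 × 10^-7 g/L = 0.376 ng/mL

0.376 ng/mL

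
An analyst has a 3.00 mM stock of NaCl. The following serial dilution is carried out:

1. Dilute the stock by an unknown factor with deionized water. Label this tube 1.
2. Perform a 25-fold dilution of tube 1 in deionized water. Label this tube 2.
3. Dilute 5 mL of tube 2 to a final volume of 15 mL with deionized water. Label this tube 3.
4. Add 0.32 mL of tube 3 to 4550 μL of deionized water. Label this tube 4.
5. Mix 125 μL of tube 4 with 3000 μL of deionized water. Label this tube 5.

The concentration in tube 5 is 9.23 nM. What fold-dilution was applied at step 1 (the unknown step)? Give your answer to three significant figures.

11.4-fold

Step 1: unknown factor x
Step 2: 25-fold → factor 25
Step 3: 5 mL brought to 15 mL → factor 15/5 = 3
Step 4: 0.32 mL + 4550 μL = 4.87 mL total → factor 4.87/0.32 = 15.219
Step 5: 125 μL + 3000 μL = 3125 μL total → factor 3125/125 = 25
Product of known-step factors = 28535
Overall factor = 3.00 mM / (9.23 nM) = 3.2503 × 10^5
x = 3.2503 × 10^5 / 28535 = 11.4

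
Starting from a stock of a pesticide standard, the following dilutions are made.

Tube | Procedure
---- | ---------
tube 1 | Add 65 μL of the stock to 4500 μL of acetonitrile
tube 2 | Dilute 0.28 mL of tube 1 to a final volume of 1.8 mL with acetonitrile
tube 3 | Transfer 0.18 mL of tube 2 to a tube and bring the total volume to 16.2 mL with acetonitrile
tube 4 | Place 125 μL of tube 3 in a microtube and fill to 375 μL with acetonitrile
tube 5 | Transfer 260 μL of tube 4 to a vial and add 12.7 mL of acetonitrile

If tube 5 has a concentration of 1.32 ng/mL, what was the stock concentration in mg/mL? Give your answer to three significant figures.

Step 1: 65 μL + 4500 μL = 4565 μL total → factor 4565/65 = 70.231
Step 2: 0.28 mL brought to 1.8 mL → factor 1.8/0.28 = 6.4286
Step 3: 0.18 mL brought to 16.2 mL → factor 16.2/0.18 = 90
Step 4: 125 μL brought to 375 μL → factor 375/125 = 3
Step 5: 260 μL + 12.7 mL = 12960 μL total → factor 12960/260 = 49.846
Overall dilution factor = 70.231 × 6.4286 × 90 × 3 × 49.846 = 6.0763 × 10^6
Stock = 1.32 ng/mL × 6.0763 × 10^6 = 8.021 × 10^6 ng/mL = 8.02 mg/mL

8.02 mg/mL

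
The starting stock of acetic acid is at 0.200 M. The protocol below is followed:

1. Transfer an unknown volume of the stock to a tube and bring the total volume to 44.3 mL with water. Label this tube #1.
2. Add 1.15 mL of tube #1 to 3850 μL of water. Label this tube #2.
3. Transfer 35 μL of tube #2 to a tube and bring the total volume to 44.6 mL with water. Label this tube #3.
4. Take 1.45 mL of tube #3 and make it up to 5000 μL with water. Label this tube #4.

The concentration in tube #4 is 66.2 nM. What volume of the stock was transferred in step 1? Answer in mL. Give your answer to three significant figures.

0.280 mL

Step 1: v brought to 44.3 mL → factor = 44.3 mL/v
Step 2: 1.15 mL + 3850 μL = 5 mL total → factor 5/1.15 = 4.3478
Step 3: 35 μL brought to 44.6 mL → factor 44600/35 = 1274.3
Step 4: 1.45 mL brought to 5000 μL → factor 5/1.45 = 3.4483
Product of known-step factors = 19105
Overall factor = 0.200 M / (66.2 nM) = 3.0211 × 10^6
Step-1 factor = 3.0211 × 10^6 / 19105 = 158.14
v = 44.3 mL / 158.14 = 0.280 mL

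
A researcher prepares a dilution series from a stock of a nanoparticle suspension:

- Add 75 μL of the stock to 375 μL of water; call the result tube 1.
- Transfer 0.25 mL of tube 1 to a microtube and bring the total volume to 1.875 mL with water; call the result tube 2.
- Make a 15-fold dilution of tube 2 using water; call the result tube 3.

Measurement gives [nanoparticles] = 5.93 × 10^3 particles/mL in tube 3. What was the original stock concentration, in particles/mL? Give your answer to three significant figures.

4.00 × 10^6 particles/mL

Step 1: 75 μL + 375 μL = 450 μL total → factor 450/75 = 6
Step 2: 0.25 mL brought to 1.875 mL → factor 1.875/0.25 = 7.5
Step 3: 15-fold → factor 15
Overall dilution factor = 6 × 7.5 × 15 = 675
Stock = 5.93 × 10^3 particles/mL × 675 = 4.00 × 10^6 particles/mL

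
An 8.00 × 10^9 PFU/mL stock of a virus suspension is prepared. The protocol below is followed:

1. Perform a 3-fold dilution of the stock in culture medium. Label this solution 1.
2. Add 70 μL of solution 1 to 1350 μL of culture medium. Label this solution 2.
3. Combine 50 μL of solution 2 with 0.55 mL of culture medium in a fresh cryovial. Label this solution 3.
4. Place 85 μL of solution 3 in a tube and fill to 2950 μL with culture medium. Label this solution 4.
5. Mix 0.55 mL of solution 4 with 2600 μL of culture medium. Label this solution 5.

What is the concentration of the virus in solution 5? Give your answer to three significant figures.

5.51 × 10^4 PFU/mL

Step 1: 3-fold → factor 3
Step 2: 70 μL + 1350 μL = 1420 μL total → factor 1420/70 = 20.286
Step 3: 50 μL + 0.55 mL = 600 μL total → factor 600/50 = 12
Step 4: 85 μL brought to 2950 μL → factor 2950/85 = 34.706
Step 5: 0.55 mL + 2600 μL = 3.15 mL total → factor 3.15/0.55 = 5.7273
Overall dilution factor = 3 × 20.286 × 12 × 34.706 × 5.7273 = 1.4516 × 10^5
Final = 8.00 × 10^9 PFU/mL / 1.4516 × 10^5 = 5.51 × 10^4 PFU/mL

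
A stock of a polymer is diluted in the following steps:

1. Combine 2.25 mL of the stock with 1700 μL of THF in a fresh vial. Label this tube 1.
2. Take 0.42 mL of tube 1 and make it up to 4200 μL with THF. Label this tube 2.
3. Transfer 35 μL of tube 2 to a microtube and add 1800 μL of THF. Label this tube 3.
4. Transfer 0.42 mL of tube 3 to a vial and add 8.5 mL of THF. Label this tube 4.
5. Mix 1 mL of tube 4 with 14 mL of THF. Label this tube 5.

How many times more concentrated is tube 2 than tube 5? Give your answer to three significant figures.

1.67 × 10^4

Step 1: 2.25 mL + 1700 μL = 3.95 mL total → factor 3.95/2.25 = 1.7556
Step 2: 0.42 mL brought to 4200 μL → factor 4.2/0.42 = 10
Step 3: 35 μL + 1800 μL = 1835 μL total → factor 1835/35 = 52.429
Step 4: 0.42 mL + 8.5 mL = 8.92 mL total → factor 8.92/0.42 = 21.238
Step 5: 1 mL + 14 mL = 15 mL total → factor 15/1 = 15
Dilution factor to tube 2 = 17.556; to tube 5 = 2.9322 × 10^5
[tube 2]/[tube 5] = (factor to tube 5)/(factor to tube 2) = 2.9322 × 10^5/17.556 = 1.67 × 10^4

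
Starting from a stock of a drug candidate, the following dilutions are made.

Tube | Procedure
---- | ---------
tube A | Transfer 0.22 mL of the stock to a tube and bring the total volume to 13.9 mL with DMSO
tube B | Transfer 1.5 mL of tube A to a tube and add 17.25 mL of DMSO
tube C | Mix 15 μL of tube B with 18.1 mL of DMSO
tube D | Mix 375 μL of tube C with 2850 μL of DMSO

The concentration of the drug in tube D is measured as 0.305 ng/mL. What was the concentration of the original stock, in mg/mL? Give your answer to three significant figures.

2.50 mg/mL

Step 1: 0.22 mL brought to 13.9 mL → factor 13.9/0.22 = 63.182
Step 2: 1.5 mL + 17.25 mL = 18.75 mL total → factor 18.75/1.5 = 12.5
Step 3: 15 μL + 18.1 mL = 18115 μL total → factor 18115/15 = 1207.7
Step 4: 375 μL + 2850 μL = 3225 μL total → factor 3225/375 = 8.6
Overall dilution factor = 63.182 × 12.5 × 1207.7 × 8.6 = 8.2025 × 10^6
Stock = 0.305 ng/mL × 8.2025 × 10^6 = 2.502 × 10^6 ng/mL = 2.50 mg/mL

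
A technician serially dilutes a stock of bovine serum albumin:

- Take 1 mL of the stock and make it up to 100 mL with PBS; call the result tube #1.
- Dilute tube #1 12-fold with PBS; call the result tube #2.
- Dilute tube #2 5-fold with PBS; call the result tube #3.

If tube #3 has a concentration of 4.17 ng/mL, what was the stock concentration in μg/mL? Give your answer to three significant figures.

Step 1: 1 mL brought to 100 mL → factor 100/1 = 100
Step 2: 12-fold → factor 12
Step 3: 5-fold → factor 5
Overall dilution factor = 100 × 12 × 5 = 6000
Stock = 4.17 ng/mL × 6000 = 2.502 × 10^4 ng/mL = 25.0 μg/mL

25.0 μg/mL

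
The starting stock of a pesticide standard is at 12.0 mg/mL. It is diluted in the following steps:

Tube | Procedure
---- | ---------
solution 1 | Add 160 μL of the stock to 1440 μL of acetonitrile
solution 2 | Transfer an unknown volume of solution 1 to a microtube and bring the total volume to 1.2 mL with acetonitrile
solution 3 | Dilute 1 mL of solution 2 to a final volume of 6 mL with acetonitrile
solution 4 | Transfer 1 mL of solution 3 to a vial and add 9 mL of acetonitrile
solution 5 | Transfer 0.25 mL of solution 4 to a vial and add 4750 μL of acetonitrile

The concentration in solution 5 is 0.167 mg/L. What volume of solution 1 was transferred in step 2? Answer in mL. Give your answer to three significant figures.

Step 1: 160 μL + 1440 μL = 1600 μL total → factor 1600/160 = 10
Step 2: v brought to 1.2 mL → factor = 1.2 mL/v
Step 3: 1 mL brought to 6 mL → factor 6/1 = 6
Step 4: 1 mL + 9 mL = 10 mL total → factor 10/1 = 10
Step 5: 0.25 mL + 4750 μL = 5 mL total → factor 5/0.25 = 20
Product of known-step factors = 12000
Overall factor = 12.0 mg/mL / (0.167 mg/L) = 71856
Step-2 factor = 71856 / 12000 = 5.988
v = 1.2 mL / 5.988 = 0.200 mL

0.200 mL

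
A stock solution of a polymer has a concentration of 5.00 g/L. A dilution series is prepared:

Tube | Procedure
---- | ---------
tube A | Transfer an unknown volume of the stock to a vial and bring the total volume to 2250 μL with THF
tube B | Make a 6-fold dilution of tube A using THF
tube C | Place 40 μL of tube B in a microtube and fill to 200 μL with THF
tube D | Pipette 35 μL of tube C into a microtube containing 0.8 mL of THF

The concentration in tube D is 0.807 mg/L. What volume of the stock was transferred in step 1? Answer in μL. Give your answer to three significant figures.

260 μL

Step 1: v brought to 2250 μL → factor = 2250 μL/v
Step 2: 6-fold → factor 6
Step 3: 40 μL brought to 200 μL → factor 200/40 = 5
Step 4: 35 μL + 0.8 mL = 835 μL total → factor 835/35 = 23.857
Product of known-step factors = 715.71
Overall factor = 5.00 g/L / (0.807 mg/L) = 6195.8
Step-1 factor = 6195.8 / 715.71 = 8.6568
v = 2250 μL / 8.6568 = 260 μL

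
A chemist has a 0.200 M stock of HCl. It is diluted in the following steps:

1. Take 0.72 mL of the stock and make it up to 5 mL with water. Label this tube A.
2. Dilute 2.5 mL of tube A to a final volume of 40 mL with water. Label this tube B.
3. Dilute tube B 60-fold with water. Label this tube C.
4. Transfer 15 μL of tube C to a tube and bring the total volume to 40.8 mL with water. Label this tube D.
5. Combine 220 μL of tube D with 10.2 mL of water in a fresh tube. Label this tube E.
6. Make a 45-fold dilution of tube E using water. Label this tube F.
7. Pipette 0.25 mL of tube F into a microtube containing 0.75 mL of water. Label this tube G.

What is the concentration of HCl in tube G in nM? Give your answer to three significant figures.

0.00129 nM

Step 1: 0.72 mL brought to 5 mL → factor 5/0.72 = 6.9444
Step 2: 2.5 mL brought to 40 mL → factor 40/2.5 = 16
Step 3: 60-fold → factor 60
Step 4: 15 μL brought to 40.8 mL → factor 40800/15 = 2720
Step 5: 220 μL + 10.2 mL = 10420 μL total → factor 10420/220 = 47.364
Step 6: 45-fold → factor 45
Step 7: 0.25 mL + 0.75 mL = 1 mL total → factor 1/0.25 = 4
Overall dilution factor = 6.9444 × 16 × 60 × 2720 × 47.364 × 45 × 4 = 1.5459 × 10^11
Final = 0.200 M / 1.5459 × 10^11 = 1.294 × 10^-12 M = 0.00129 nM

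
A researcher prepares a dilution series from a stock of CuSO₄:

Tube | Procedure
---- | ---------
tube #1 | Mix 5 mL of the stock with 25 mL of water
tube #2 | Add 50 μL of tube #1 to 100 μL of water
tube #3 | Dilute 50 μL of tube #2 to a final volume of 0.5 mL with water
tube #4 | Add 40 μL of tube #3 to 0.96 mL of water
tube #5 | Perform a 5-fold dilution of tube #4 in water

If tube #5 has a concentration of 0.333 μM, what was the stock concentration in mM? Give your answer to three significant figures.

Step 1: 5 mL + 25 mL = 30 mL total → factor 30/5 = 6
Step 2: 50 μL + 100 μL = 150 μL total → factor 150/50 = 3
Step 3: 50 μL brought to 0.5 mL → factor 500/50 = 10
Step 4: 40 μL + 0.96 mL = 1000 μL total → factor 1000/40 = 25
Step 5: 5-fold → factor 5
Overall dilution factor = 6 × 3 × 10 × 25 × 5 = 22500
Stock = 0.333 μM × 22500 = 7492 μM = 7.49 mM

7.49 mM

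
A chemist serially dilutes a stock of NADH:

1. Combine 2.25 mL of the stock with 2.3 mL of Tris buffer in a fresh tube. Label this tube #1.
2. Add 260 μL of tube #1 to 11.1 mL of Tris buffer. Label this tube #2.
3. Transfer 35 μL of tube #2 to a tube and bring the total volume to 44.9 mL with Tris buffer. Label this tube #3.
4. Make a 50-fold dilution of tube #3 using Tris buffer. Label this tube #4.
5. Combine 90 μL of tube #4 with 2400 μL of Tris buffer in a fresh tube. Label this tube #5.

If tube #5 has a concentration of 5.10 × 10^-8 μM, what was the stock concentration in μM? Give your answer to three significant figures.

Step 1: 2.25 mL + 2.3 mL = 4.55 mL total → factor 4.55/2.25 = 2.0222
Step 2: 260 μL + 11.1 mL = 11360 μL total → factor 11360/260 = 43.692
Step 3: 35 μL brought to 44.9 mL → factor 44900/35 = 1282.9
Step 4: 50-fold → factor 50
Step 5: 90 μL + 2400 μL = 2490 μL total → factor 2490/90 = 27.667
Overall dilution factor = 2.0222 × 43.692 × 1282.9 × 50 × 27.667 = 1.568 × 10^8
Stock = 5.10 × 10^-8 μM × 1.568 × 10^8 = 8.00 μM

8.00 μM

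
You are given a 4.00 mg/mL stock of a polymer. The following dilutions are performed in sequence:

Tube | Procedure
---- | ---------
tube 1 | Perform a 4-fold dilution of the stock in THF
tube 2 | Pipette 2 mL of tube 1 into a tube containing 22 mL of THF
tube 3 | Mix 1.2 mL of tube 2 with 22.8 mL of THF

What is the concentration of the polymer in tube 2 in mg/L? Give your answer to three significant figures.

83.3 mg/L

Step 1: 4-fold → factor 4
Step 2: 2 mL + 22 mL = 24 mL total → factor 24/2 = 12
Dilution factor through tube 2 = 4 × 12 = 48
[tube 2] = 4.00 mg/mL / 48 = 0.08333 mg/mL = 83.3 mg/L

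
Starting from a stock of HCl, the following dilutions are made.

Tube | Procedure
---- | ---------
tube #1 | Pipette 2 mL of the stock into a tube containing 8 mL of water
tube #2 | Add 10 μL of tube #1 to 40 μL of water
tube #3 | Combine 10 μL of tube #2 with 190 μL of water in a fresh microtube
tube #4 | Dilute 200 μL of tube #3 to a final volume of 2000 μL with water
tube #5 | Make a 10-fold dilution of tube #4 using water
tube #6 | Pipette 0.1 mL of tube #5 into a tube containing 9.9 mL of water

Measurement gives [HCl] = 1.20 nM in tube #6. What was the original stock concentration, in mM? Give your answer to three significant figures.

6.00 mM

Step 1: 2 mL + 8 mL = 10 mL total → factor 10/2 = 5
Step 2: 10 μL + 40 μL = 50 μL total → factor 50/10 = 5
Step 3: 10 μL + 190 μL = 200 μL total → factor 200/10 = 20
Step 4: 200 μL brought to 2000 μL → factor 2000/200 = 10
Step 5: 10-fold → factor 10
Step 6: 0.1 mL + 9.9 mL = 10 mL total → factor 10/0.1 = 100
Overall dilution factor = 5 × 5 × 20 × 10 × 10 × 100 = 5 × 10^6
Stock = 1.20 nM × 5 × 10^6 = 6.000 × 10^6 nM = 6.00 mM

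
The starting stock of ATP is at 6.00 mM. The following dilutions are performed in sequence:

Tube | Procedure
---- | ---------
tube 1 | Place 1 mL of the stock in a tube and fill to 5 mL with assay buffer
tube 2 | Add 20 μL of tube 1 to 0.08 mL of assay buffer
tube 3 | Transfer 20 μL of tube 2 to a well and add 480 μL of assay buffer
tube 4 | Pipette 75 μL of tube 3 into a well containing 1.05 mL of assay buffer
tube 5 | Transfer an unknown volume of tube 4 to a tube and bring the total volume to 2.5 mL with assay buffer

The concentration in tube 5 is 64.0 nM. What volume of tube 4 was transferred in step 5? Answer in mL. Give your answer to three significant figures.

0.250 mL

Step 1: 1 mL brought to 5 mL → factor 5/1 = 5
Step 2: 20 μL + 0.08 mL = 100 μL total → factor 100/20 = 5
Step 3: 20 μL + 480 μL = 500 μL total → factor 500/20 = 25
Step 4: 75 μL + 1.05 mL = 1125 μL total → factor 1125/75 = 15
Step 5: v brought to 2.5 mL → factor = 2.5 mL/v
Product of known-step factors = 9375
Overall factor = 6.00 mM / (64.0 nM) = 93750
Step-5 factor = 93750 / 9375 = 10
v = 2.5 mL / 10 = 0.250 mL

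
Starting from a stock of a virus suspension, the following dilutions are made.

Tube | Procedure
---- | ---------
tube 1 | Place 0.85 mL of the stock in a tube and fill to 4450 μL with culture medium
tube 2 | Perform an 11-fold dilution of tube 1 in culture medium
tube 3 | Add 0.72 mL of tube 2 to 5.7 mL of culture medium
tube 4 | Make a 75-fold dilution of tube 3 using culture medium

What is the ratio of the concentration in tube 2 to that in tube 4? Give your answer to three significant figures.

669

Step 1: 0.85 mL brought to 4450 μL → factor 4.45/0.85 = 5.2353
Step 2: 11-fold → factor 11
Step 3: 0.72 mL + 5.7 mL = 6.42 mL total → factor 6.42/0.72 = 8.9167
Step 4: 75-fold → factor 75
Dilution factor to tube 2 = 57.588; to tube 4 = 38512
[tube 2]/[tube 4] = (factor to tube 4)/(factor to tube 2) = 38512/57.588 = 669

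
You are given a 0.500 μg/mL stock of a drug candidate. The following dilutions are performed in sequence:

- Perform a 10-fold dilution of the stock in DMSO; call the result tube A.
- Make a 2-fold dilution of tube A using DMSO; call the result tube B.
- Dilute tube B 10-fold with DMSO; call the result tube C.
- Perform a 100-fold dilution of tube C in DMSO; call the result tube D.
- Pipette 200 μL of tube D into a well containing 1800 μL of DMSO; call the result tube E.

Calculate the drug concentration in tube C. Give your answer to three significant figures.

Step 1: 10-fold → factor 10
Step 2: 2-fold → factor 2
Step 3: 10-fold → factor 10
Dilution factor through tube C = 10 × 2 × 10 = 200
[tube C] = 0.500 μg/mL / 200 = 0.00250 μg/mL

0.00250 μg/mL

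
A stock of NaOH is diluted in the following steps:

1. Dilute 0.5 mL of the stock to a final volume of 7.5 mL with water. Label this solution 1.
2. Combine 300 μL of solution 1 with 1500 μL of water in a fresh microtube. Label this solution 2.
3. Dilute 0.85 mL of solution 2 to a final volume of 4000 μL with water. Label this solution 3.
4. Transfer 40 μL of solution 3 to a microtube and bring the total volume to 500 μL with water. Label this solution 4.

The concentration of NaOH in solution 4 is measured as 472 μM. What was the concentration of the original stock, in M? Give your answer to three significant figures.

Step 1: 0.5 mL brought to 7.5 mL → factor 7.5/0.5 = 15
Step 2: 300 μL + 1500 μL = 1800 μL total → factor 1800/300 = 6
Step 3: 0.85 mL brought to 4000 μL → factor 4/0.85 = 4.7059
Step 4: 40 μL brought to 500 μL → factor 500/40 = 12.5
Overall dilution factor = 15 × 6 × 4.7059 × 12.5 = 5294.1
Stock = 472 μM × 5294.1 = 2.499 × 10^6 μM = 2.50 M

2.50 M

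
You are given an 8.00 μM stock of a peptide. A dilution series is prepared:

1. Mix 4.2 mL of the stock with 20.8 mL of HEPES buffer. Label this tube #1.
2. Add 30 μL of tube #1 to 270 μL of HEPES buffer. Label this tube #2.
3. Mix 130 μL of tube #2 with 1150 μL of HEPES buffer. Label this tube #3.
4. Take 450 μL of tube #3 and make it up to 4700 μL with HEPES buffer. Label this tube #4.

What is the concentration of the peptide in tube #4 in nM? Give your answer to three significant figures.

1.31 nM

Step 1: 4.2 mL + 20.8 mL = 25 mL total → factor 25/4.2 = 5.9524
Step 2: 30 μL + 270 μL = 300 μL total → factor 300/30 = 10
Step 3: 130 μL + 1150 μL = 1280 μL total → factor 1280/130 = 9.8462
Step 4: 450 μL brought to 4700 μL → factor 4700/450 = 10.444
Overall dilution factor = 5.9524 × 10 × 9.8462 × 10.444 = 6121.3
Final = 8.00 μM / 6121.3 = 0.001307 μM = 1.31 nM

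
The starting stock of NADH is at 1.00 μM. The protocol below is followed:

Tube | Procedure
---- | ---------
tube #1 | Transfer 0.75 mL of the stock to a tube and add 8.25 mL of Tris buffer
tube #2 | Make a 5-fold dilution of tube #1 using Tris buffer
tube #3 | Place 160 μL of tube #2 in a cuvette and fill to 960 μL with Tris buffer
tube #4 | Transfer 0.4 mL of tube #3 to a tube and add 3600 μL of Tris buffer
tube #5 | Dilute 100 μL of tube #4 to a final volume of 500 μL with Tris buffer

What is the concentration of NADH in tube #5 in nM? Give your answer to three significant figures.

0.0556 nM

Step 1: 0.75 mL + 8.25 mL = 9 mL total → factor 9/0.75 = 12
Step 2: 5-fold → factor 5
Step 3: 160 μL brought to 960 μL → factor 960/160 = 6
Step 4: 0.4 mL + 3600 μL = 4 mL total → factor 4/0.4 = 10
Step 5: 100 μL brought to 500 μL → factor 500/100 = 5
Overall dilution factor = 12 × 5 × 6 × 10 × 5 = 18000
Final = 1.00 μM / 18000 = 5.556 × 10^-5 μM = 0.0556 nM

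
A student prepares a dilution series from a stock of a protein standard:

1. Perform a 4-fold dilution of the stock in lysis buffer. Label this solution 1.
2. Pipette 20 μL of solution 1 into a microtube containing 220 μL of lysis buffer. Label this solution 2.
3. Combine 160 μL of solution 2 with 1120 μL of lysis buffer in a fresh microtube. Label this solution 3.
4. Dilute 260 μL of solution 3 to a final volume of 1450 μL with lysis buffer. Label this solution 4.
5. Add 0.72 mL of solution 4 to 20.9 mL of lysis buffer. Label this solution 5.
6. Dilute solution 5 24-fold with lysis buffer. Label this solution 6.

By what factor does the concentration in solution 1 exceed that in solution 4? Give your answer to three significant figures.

535

Step 1: 4-fold → factor 4
Step 2: 20 μL + 220 μL = 240 μL total → factor 240/20 = 12
Step 3: 160 μL + 1120 μL = 1280 μL total → factor 1280/160 = 8
Step 4: 260 μL brought to 1450 μL → factor 1450/260 = 5.5769
Dilution factor to solution 1 = 4; to solution 4 = 2141.5
[solution 1]/[solution 4] = (factor to solution 4)/(factor to solution 1) = 2141.5/4 = 535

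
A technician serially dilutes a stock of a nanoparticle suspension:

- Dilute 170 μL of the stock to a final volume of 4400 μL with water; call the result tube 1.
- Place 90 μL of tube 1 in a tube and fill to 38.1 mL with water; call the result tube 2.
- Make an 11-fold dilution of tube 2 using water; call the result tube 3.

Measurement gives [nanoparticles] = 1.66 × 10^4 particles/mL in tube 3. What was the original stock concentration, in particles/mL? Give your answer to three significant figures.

2.00 × 10^9 particles/mL

Step 1: 170 μL brought to 4400 μL → factor 4400/170 = 25.882
Step 2: 90 μL brought to 38.1 mL → factor 38100/90 = 423.33
Step 3: 11-fold → factor 11
Overall dilution factor = 25.882 × 423.33 × 11 = 1.2053 × 10^5
Stock = 1.66 × 10^4 particles/mL × 1.2053 × 10^5 = 2.00 × 10^9 particles/mL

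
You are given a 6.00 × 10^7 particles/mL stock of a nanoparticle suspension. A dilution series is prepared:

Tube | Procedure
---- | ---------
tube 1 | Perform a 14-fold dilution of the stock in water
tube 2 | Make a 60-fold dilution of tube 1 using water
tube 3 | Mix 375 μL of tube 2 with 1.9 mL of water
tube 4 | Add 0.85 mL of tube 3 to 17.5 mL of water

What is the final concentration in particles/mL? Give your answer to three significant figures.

545 particles/mL

Step 1: 14-fold → factor 14
Step 2: 60-fold → factor 60
Step 3: 375 μL + 1.9 mL = 2275 μL total → factor 2275/375 = 6.0667
Step 4: 0.85 mL + 17.5 mL = 18.35 mL total → factor 18.35/0.85 = 21.588
Overall dilution factor = 14 × 60 × 6.0667 × 21.588 = 1.1001 × 10^5
Final = 6.00 × 10^7 particles/mL / 1.1001 × 10^5 = 545 particles/mL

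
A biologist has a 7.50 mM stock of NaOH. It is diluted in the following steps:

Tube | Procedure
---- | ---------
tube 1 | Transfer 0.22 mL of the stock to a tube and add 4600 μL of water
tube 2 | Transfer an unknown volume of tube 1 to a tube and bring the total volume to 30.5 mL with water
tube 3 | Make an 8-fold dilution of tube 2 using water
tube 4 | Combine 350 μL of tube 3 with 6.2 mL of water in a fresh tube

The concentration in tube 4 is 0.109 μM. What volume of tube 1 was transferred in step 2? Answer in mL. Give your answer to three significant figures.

Step 1: 0.22 mL + 4600 μL = 4.82 mL total → factor 4.82/0.22 = 21.909
Step 2: v brought to 30.5 mL → factor = 30.5 mL/v
Step 3: 8-fold → factor 8
Step 4: 350 μL + 6.2 mL = 6550 μL total → factor 6550/350 = 18.714
Product of known-step factors = 3280.1
Overall factor = 7.50 mM / (0.109 μM) = 68807
Step-2 factor = 68807 / 3280.1 = 20.977
v = 30.5 mL / 20.977 = 1.45 mL

1.45 mL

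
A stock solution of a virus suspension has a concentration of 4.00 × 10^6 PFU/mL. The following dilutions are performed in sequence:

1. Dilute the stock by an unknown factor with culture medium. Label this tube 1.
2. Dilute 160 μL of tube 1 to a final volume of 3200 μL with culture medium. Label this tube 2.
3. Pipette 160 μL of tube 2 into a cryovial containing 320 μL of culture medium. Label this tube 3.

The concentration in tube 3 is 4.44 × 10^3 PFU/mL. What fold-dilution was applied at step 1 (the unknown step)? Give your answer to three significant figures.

15.0-fold

Step 1: unknown factor x
Step 2: 160 μL brought to 3200 μL → factor 3200/160 = 20
Step 3: 160 μL + 320 μL = 480 μL total → factor 480/160 = 3
Product of known-step factors = 60
Overall factor = 4.00 × 10^6 PFU/mL / (4.44 × 10^3 PFU/mL) = 900.9
x = 900.9 / 60 = 15.0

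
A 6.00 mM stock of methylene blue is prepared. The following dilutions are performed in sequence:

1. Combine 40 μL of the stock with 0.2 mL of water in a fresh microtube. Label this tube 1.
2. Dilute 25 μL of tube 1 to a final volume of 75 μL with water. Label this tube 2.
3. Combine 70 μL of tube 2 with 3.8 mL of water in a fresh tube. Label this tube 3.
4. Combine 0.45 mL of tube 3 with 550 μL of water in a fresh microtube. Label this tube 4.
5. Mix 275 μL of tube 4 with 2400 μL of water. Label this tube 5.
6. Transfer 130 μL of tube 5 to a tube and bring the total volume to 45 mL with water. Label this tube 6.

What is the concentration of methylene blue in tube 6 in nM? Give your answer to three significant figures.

Step 1: 40 μL + 0.2 mL = 240 μL total → factor 240/40 = 6
Step 2: 25 μL brought to 75 μL → factor 75/25 = 3
Step 3: 70 μL + 3.8 mL = 3870 μL total → factor 3870/70 = 55.286
Step 4: 0.45 mL + 550 μL = 1 mL total → factor 1/0.45 = 2.2222
Step 5: 275 μL + 2400 μL = 2675 μL total → factor 2675/275 = 9.7273
Step 6: 130 μL brought to 45 mL → factor 45000/130 = 346.15
Dilution factor through tube 6 = 6 × 3 × 55.286 × 2.2222 × 9.7273 × 346.15 = 7.4462 × 10^6
[tube 6] = 6.00 mM / 7.4462 × 10^6 = 8.058 × 10^-7 mM = 0.806 nM

0.806 nM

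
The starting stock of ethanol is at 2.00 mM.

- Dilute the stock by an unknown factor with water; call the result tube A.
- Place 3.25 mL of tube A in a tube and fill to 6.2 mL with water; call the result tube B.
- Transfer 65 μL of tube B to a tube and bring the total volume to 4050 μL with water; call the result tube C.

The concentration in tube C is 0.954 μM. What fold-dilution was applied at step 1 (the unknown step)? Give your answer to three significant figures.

17.6-fold

Step 1: unknown factor x
Step 2: 3.25 mL brought to 6.2 mL → factor 6.2/3.25 = 1.9077
Step 3: 65 μL brought to 4050 μL → factor 4050/65 = 62.308
Product of known-step factors = 118.86
Overall factor = 2.00 mM / (0.954 μM) = 2096.4
x = 2096.4 / 118.86 = 17.6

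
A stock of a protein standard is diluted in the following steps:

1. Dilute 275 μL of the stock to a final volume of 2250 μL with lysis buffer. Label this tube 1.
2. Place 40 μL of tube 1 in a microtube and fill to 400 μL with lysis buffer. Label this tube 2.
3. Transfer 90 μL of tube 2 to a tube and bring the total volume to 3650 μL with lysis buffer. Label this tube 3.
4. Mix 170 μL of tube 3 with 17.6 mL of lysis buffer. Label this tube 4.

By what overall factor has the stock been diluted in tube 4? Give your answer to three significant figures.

3.47 × 10^5

Step 1: 275 μL brought to 2250 μL → factor 2250/275 = 8.1818
Step 2: 40 μL brought to 400 μL → factor 400/40 = 10
Step 3: 90 μL brought to 3650 μL → factor 3650/90 = 40.556
Step 4: 170 μL + 17.6 mL = 17770 μL total → factor 17770/170 = 104.53
Overall dilution factor = 8.1818 × 10 × 40.556 × 104.53 = 3.4685 × 10^5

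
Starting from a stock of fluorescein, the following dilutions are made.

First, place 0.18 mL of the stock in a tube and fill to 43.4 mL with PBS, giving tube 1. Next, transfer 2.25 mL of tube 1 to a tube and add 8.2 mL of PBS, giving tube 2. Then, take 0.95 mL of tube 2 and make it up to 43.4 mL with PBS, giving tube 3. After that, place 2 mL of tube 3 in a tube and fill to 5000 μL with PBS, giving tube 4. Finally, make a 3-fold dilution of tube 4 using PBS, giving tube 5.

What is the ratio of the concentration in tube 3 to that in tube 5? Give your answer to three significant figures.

7.50

Step 1: 0.18 mL brought to 43.4 mL → factor 43.4/0.18 = 241.11
Step 2: 2.25 mL + 8.2 mL = 10.45 mL total → factor 10.45/2.25 = 4.6444
Step 3: 0.95 mL brought to 43.4 mL → factor 43.4/0.95 = 45.684
Step 4: 2 mL brought to 5000 μL → factor 5/2 = 2.5
Step 5: 3-fold → factor 3
Dilution factor to tube 3 = 51158; to tube 5 = 3.8369 × 10^5
[tube 3]/[tube 5] = (factor to tube 5)/(factor to tube 3) = 3.8369 × 10^5/51158 = 7.50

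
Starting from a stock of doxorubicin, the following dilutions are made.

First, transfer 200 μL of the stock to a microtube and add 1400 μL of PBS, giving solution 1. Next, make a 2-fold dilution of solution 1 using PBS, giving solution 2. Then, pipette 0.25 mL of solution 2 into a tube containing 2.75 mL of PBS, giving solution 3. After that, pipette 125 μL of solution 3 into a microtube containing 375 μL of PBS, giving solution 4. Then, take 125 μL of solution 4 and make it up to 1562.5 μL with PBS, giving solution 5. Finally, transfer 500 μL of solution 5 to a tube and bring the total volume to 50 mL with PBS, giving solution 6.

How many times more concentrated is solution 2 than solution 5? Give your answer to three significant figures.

Step 1: 200 μL + 1400 μL = 1600 μL total → factor 1600/200 = 8
Step 2: 2-fold → factor 2
Step 3: 0.25 mL + 2.75 mL = 3 mL total → factor 3/0.25 = 12
Step 4: 125 μL + 375 μL = 500 μL total → factor 500/125 = 4
Step 5: 125 μL brought to 1562.5 μL → factor 1562.5/125 = 12.5
Dilution factor to solution 2 = 16; to solution 5 = 9600
[solution 2]/[solution 5] = (factor to solution 5)/(factor to solution 2) = 9600/16 = 600

600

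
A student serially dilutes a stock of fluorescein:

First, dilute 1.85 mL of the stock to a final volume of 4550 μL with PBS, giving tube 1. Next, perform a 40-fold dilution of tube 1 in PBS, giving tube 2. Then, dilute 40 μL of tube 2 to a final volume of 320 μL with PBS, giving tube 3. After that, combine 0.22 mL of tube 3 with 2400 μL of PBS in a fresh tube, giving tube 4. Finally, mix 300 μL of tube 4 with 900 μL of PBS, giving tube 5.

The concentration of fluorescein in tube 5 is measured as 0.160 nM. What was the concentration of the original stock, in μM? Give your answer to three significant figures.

6.00 μM

Step 1: 1.85 mL brought to 4550 μL → factor 4.55/1.85 = 2.4595
Step 2: 40-fold → factor 40
Step 3: 40 μL brought to 320 μL → factor 320/40 = 8
Step 4: 0.22 mL + 2400 μL = 2.62 mL total → factor 2.62/0.22 = 11.909
Step 5: 300 μL + 900 μL = 1200 μL total → factor 1200/300 = 4
Overall dilution factor = 2.4595 × 40 × 8 × 11.909 × 4 = 37491
Stock = 0.160 nM × 37491 = 5999 nM = 6.00 μM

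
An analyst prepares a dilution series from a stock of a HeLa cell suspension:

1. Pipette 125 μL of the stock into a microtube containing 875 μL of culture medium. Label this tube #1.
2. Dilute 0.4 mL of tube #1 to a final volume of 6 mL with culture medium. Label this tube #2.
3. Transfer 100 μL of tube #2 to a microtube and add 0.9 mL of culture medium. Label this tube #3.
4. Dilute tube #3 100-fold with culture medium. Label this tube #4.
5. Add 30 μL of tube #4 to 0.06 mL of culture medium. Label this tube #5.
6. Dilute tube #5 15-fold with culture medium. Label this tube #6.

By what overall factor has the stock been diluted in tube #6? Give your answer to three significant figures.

Step 1: 125 μL + 875 μL = 1000 μL total → factor 1000/125 = 8
Step 2: 0.4 mL brought to 6 mL → factor 6/0.4 = 15
Step 3: 100 μL + 0.9 mL = 1000 μL total → factor 1000/100 = 10
Step 4: 100-fold → factor 100
Step 5: 30 μL + 0.06 mL = 90 μL total → factor 90/30 = 3
Step 6: 15-fold → factor 15
Overall dilution factor = 8 × 15 × 10 × 100 × 3 × 15 = 5.4 × 10^6

5.40 × 10^6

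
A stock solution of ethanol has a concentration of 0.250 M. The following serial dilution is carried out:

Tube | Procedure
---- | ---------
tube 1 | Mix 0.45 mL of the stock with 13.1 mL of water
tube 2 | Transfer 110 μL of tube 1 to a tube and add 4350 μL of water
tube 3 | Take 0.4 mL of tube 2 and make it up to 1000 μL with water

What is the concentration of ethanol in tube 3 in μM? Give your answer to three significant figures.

81.9 μM

Step 1: 0.45 mL + 13.1 mL = 13.55 mL total → factor 13.55/0.45 = 30.111
Step 2: 110 μL + 4350 μL = 4460 μL total → factor 4460/110 = 40.545
Step 3: 0.4 mL brought to 1000 μL → factor 1/0.4 = 2.5
Overall dilution factor = 30.111 × 40.545 × 2.5 = 3052.2
Final = 0.250 M / 3052.2 = 8.191 × 10^-5 M = 81.9 μM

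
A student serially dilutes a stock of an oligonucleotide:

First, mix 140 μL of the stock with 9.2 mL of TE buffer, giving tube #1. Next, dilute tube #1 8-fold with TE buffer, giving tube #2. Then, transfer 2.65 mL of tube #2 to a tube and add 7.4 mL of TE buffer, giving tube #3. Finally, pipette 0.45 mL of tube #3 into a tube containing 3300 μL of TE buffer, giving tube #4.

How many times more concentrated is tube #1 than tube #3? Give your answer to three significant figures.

Step 1: 140 μL + 9.2 mL = 9340 μL total → factor 9340/140 = 66.714
Step 2: 8-fold → factor 8
Step 3: 2.65 mL + 7.4 mL = 10.05 mL total → factor 10.05/2.65 = 3.7925
Dilution factor to tube #1 = 66.714; to tube #3 = 2024.1
[tube #1]/[tube #3] = (factor to tube #3)/(factor to tube #1) = 2024.1/66.714 = 30.3

30.3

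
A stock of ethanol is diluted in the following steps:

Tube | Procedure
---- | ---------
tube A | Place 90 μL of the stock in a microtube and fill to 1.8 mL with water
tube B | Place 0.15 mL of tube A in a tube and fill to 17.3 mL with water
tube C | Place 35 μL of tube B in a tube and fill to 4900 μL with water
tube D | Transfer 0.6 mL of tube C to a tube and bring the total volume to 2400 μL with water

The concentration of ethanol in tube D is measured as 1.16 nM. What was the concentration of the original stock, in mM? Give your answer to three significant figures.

Step 1: 90 μL brought to 1.8 mL → factor 1800/90 = 20
Step 2: 0.15 mL brought to 17.3 mL → factor 17.3/0.15 = 115.33
Step 3: 35 μL brought to 4900 μL → factor 4900/35 = 140
Step 4: 0.6 mL brought to 2400 μL → factor 2.4/0.6 = 4
Overall dilution factor = 20 × 115.33 × 140 × 4 = 1.2917 × 10^6
Stock = 1.16 nM × 1.2917 × 10^6 = 1.498 × 10^6 nM = 1.50 mM

1.50 mM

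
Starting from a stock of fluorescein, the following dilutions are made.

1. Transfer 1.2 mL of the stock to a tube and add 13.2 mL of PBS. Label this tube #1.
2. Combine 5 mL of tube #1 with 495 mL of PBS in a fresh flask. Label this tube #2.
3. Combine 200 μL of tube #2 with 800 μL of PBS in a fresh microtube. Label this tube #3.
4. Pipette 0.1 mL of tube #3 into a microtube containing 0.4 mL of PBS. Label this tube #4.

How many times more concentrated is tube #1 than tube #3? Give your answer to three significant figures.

Step 1: 1.2 mL + 13.2 mL = 14.4 mL total → factor 14.4/1.2 = 12
Step 2: 5 mL + 495 mL = 500 mL total → factor 500/5 = 100
Step 3: 200 μL + 800 μL = 1000 μL total → factor 1000/200 = 5
Dilution factor to tube #1 = 12; to tube #3 = 6000
[tube #1]/[tube #3] = (factor to tube #3)/(factor to tube #1) = 6000/12 = 500

500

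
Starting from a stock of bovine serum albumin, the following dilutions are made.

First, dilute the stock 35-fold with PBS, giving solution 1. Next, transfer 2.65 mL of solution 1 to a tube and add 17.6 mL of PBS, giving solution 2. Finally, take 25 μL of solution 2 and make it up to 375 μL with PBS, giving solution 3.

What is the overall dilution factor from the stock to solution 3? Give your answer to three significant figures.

Step 1: 35-fold → factor 35
Step 2: 2.65 mL + 17.6 mL = 20.25 mL total → factor 20.25/2.65 = 7.6415
Step 3: 25 μL brought to 375 μL → factor 375/25 = 15
Overall dilution factor = 35 × 7.6415 × 15 = 4011.8

4.01 × 10^3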